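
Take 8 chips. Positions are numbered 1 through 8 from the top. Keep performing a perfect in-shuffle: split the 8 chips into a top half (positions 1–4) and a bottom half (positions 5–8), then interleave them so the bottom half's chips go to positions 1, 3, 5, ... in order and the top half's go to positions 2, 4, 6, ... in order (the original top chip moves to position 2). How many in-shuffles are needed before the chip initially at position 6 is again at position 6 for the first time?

2

Follow position 6 under repeated in-shuffles:
6 → 3 → 6
It first returns after 2 in-shuffles.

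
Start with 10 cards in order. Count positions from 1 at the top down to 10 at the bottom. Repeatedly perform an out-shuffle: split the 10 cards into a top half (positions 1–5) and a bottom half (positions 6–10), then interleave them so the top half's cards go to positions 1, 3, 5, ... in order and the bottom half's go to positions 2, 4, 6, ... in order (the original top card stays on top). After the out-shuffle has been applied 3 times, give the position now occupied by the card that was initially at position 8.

Track the card's position through each out-shuffle:
8 → 6 → 2 → 3

3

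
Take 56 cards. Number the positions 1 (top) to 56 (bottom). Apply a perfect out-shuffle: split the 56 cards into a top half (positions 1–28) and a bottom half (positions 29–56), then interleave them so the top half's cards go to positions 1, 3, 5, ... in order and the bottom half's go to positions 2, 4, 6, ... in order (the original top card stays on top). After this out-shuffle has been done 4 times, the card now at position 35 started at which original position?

Work backwards from position 35, undoing one out-shuffle at a time:
35 ← 18 ← 37 ← 19 ← 10
So the card now at position 35 started at position 10.

10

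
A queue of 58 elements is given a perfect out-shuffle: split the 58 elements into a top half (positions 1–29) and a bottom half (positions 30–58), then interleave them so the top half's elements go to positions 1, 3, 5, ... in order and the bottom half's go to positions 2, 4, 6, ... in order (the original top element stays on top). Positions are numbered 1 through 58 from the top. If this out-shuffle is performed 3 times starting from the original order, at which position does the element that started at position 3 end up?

Track the element's position through each out-shuffle:
3 → 5 → 9 → 17

17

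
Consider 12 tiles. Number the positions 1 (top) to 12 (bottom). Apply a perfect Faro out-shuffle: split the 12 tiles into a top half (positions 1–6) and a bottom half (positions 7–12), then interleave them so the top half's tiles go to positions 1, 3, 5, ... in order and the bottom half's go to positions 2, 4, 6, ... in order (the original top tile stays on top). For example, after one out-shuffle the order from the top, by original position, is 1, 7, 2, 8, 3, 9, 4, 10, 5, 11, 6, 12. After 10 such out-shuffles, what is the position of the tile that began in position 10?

Track the tile's position through each out-shuffle:
10 → 8 → 4 → 7 → 2 → 3 → 5 → 9 → 6 → 11 → 10

10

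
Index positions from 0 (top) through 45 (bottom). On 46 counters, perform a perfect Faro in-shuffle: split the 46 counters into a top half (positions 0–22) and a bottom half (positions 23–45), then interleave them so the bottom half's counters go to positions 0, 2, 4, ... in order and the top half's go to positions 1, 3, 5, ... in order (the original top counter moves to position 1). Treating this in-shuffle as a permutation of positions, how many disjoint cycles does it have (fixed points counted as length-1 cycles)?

2

Trace each unvisited position around until it returns:
(0 1 3 7 15 31 ... len 23) (4 9 19 39 32 18 ... len 23)
2 cycles in total.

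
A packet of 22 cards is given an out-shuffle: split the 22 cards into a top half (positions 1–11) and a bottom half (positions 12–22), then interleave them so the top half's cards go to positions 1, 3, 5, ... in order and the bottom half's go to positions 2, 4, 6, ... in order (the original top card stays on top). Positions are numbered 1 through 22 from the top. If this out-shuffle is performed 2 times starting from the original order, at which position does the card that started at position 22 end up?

Position 22 is a fixed point of every out-shuffle, so the card never moves.

22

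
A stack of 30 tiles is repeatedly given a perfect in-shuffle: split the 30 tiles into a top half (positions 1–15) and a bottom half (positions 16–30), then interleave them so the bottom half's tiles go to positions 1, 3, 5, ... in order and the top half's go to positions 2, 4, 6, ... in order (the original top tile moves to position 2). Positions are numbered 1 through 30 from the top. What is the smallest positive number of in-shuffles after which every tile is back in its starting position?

5

The in-shuffle permutes the 30 positions with cycle lengths [5, 5, 5, 5, 5, 5].
Every tile is home exactly when every cycle has completed a whole number of laps, i.e. after lcm(5) = 5 in-shuffles.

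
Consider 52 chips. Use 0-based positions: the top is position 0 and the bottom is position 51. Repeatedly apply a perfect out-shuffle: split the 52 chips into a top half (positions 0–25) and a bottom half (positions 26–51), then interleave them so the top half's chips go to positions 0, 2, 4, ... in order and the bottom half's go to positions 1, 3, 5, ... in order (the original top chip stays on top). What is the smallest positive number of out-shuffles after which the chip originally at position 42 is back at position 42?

8

Follow position 42 under repeated out-shuffles:
42 → 33 → 15 → 30 → 9 → 18 → 36 → 21 → 42
It first returns after 8 out-shuffles.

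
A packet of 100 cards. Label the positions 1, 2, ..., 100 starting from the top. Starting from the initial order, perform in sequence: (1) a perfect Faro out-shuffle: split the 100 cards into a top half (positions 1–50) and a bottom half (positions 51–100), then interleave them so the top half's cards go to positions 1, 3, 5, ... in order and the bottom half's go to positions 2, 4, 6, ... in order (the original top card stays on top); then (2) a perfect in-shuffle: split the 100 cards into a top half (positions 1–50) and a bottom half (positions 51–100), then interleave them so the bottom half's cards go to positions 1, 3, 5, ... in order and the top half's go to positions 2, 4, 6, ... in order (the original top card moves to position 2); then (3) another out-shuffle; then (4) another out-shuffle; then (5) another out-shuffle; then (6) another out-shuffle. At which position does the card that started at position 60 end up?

Track the card from position 60 forward through each operation:
  after op 1 (out-shuffle): 60 → 20
  after op 2 (in-shuffle): 20 → 40
  after op 3 (out-shuffle): 40 → 79
  after op 4 (out-shuffle): 79 → 58
  after op 5 (out-shuffle): 58 → 16
  after op 6 (out-shuffle): 16 → 31

31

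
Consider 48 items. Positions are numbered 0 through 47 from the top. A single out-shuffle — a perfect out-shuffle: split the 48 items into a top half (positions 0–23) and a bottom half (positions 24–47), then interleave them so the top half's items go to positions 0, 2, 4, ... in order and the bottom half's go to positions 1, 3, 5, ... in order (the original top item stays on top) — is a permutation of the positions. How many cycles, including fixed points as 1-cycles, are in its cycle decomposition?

Trace each unvisited position around until it returns:
(0) (1 2 4 8 16 32 ... len 23) (5 10 20 40 33 19 ... len 23) (47)
4 cycles in total.

4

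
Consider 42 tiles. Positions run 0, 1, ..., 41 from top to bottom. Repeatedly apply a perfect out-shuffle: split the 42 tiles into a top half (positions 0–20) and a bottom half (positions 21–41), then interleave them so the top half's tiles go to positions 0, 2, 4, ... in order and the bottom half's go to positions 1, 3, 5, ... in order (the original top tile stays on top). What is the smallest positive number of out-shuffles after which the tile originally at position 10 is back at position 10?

Follow position 10 under repeated out-shuffles:
10 → 20 → 40 → 39 → 37 → 33 → 25 → 9 → 18 → 36 → 31 → 21 → 1 → 2 → 4 → 8 → 16 → 32 → 23 → 5 → 10
It first returns after 20 out-shuffles.

20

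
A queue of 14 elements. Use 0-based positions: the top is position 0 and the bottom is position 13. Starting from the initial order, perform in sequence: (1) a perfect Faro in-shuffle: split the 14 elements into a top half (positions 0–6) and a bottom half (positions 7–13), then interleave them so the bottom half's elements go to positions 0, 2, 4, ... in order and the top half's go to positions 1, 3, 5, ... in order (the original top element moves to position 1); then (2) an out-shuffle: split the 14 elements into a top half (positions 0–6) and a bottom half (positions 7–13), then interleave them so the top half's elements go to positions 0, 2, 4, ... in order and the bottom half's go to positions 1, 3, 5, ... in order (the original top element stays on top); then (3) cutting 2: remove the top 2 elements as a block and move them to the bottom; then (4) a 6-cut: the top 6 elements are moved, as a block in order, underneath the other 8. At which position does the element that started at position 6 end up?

5

Track the element from position 6 forward through each operation:
  after op 1 (in-shuffle): 6 → 13
  after op 2 (out-shuffle): 13 → 13
  after op 3 (cut 2): 13 → 11
  after op 4 (cut 6): 11 → 5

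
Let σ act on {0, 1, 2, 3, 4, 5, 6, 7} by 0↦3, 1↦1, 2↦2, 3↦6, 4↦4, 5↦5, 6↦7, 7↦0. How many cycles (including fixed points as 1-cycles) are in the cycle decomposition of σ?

Cycle decomposition: (0 3 6 7) (1) (2) (4) (5).
5 cycles.

5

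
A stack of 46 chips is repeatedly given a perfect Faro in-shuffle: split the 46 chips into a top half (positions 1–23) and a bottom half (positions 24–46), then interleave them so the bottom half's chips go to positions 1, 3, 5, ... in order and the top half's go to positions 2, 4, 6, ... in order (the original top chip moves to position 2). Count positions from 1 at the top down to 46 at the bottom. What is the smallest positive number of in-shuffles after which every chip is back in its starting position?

The in-shuffle permutes the 46 positions with cycle lengths [23, 23].
Every chip is home exactly when every cycle has completed a whole number of laps, i.e. after lcm(23) = 23 in-shuffles.

23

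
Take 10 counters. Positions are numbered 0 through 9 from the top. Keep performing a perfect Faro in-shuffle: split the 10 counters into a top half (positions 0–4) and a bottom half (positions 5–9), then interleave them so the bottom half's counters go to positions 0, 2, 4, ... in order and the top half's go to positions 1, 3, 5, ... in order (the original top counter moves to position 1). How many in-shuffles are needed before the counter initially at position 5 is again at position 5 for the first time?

10

Follow position 5 under repeated in-shuffles:
5 → 0 → 1 → 3 → 7 → 4 → 9 → 8 → 6 → 2 → 5
It first returns after 10 in-shuffles.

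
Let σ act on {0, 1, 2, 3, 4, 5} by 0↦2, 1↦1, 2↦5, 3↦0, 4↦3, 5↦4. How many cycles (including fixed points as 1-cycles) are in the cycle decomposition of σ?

Cycle decomposition: (0 2 5 4 3) (1).
2 cycles.

2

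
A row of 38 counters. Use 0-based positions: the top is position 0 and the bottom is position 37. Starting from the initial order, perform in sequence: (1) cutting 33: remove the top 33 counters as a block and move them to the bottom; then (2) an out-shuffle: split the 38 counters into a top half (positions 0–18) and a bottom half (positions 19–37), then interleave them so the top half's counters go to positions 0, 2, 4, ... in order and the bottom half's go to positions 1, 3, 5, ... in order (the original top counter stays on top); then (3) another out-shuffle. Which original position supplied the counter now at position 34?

Undo the operations in reverse order, starting from position 34:
  undo op 3 (out-shuffle, from top half): 34 ← 17
  undo op 2 (out-shuffle, from bottom half): 17 ← 27
  undo op 1 (cut 33): 27 ← 22
So the counter at position 34 came from original position 22.

22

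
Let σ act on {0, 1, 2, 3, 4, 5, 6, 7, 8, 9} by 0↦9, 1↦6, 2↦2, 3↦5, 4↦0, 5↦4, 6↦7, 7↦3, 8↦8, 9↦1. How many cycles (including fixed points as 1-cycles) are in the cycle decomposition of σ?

3

Cycle decomposition: (0 9 1 6 7 3 5 4) (2) (8).
3 cycles.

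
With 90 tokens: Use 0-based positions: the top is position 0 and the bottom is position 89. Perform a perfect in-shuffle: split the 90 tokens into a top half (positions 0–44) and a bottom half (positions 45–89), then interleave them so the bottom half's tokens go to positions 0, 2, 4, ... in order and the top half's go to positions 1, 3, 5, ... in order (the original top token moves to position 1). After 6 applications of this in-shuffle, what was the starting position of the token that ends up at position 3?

73

Work backwards from position 3, undoing one in-shuffle at a time:
3 ← 1 ← 0 ← 45 ← 22 ← 56 ← 73
So the token now at position 3 started at position 73.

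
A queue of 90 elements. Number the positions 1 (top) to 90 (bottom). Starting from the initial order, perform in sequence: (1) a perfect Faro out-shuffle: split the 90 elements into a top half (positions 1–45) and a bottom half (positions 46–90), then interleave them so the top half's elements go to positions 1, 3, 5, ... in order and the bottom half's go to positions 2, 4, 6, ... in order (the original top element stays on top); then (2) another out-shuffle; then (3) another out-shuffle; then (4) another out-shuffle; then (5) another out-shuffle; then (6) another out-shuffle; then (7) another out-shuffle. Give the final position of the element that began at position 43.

37

Track the element from position 43 forward through each operation:
  after op 1 (out-shuffle): 43 → 85
  after op 2 (out-shuffle): 85 → 80
  after op 3 (out-shuffle): 80 → 70
  after op 4 (out-shuffle): 70 → 50
  after op 5 (out-shuffle): 50 → 10
  after op 6 (out-shuffle): 10 → 19
  after op 7 (out-shuffle): 19 → 37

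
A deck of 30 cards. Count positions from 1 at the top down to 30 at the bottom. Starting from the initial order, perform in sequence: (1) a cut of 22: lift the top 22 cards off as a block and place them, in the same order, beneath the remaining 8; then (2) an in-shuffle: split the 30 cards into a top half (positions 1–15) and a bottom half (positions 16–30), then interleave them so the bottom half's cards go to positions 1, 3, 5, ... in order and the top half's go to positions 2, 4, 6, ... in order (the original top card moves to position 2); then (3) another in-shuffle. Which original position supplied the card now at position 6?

Undo the operations in reverse order, starting from position 6:
  undo op 3 (in-shuffle, from top half): 6 ← 3
  undo op 2 (in-shuffle, from bottom half): 3 ← 17
  undo op 1 (cut 22): 17 ← 9
So the card at position 6 came from original position 9.

9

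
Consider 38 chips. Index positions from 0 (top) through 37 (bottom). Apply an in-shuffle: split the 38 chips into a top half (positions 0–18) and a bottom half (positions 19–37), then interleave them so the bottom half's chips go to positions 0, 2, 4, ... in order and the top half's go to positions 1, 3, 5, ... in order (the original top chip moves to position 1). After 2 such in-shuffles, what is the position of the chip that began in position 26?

29

Track the chip's position through each in-shuffle:
26 → 14 → 29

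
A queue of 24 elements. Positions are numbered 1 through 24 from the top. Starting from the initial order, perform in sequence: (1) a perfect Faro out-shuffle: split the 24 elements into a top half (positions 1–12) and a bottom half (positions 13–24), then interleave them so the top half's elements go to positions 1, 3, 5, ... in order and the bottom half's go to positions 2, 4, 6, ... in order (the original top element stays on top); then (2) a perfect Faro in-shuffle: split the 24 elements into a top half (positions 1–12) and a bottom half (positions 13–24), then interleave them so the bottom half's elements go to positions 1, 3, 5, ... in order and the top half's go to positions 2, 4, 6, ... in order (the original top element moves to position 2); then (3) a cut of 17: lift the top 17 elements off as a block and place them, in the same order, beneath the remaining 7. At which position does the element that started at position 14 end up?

Track the element from position 14 forward through each operation:
  after op 1 (out-shuffle): 14 → 4
  after op 2 (in-shuffle): 4 → 8
  after op 3 (cut 17): 8 → 15

15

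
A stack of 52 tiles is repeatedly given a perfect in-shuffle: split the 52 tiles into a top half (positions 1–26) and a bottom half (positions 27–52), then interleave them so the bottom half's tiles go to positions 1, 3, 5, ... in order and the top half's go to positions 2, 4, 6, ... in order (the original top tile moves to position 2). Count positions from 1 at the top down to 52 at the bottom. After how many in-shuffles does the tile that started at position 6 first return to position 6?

Follow position 6 under repeated in-shuffles:
6 → 12 → 24 → 48 → 43 → 33 → 13 → 26 → ... → 6 (length 52)
It first returns after 52 in-shuffles.

52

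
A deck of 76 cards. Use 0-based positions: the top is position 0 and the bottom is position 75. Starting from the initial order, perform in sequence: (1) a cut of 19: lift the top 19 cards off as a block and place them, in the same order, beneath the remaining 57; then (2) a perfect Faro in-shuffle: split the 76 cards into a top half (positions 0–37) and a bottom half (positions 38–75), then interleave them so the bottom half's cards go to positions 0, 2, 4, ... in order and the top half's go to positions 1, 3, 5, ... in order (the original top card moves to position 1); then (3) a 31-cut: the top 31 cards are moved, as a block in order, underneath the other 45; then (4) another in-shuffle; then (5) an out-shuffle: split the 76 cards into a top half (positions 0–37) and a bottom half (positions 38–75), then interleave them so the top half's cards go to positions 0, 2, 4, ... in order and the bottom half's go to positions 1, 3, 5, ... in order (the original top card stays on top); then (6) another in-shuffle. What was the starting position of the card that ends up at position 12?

Undo the operations in reverse order, starting from position 12:
  undo op 6 (in-shuffle, from bottom half): 12 ← 44
  undo op 5 (out-shuffle, from top half): 44 ← 22
  undo op 4 (in-shuffle, from bottom half): 22 ← 49
  undo op 3 (cut 31): 49 ← 4
  undo op 2 (in-shuffle, from bottom half): 4 ← 40
  undo op 1 (cut 19): 40 ← 59
So the card at position 12 came from original position 59.

59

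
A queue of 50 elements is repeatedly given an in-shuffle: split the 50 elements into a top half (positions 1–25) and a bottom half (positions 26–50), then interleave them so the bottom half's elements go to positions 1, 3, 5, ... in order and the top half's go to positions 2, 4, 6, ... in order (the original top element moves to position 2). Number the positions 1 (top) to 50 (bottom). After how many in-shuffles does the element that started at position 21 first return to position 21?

Follow position 21 under repeated in-shuffles:
21 → 42 → 33 → 15 → 30 → 9 → 18 → 36 → 21
It first returns after 8 in-shuffles.

8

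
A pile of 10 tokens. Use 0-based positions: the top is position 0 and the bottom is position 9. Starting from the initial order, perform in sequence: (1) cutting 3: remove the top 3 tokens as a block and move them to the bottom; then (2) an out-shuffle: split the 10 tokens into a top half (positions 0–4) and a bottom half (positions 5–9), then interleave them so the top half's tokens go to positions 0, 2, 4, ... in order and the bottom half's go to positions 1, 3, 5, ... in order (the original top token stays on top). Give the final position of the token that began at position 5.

Track the token from position 5 forward through each operation:
  after op 1 (cut 3): 5 → 2
  after op 2 (out-shuffle): 2 → 4

4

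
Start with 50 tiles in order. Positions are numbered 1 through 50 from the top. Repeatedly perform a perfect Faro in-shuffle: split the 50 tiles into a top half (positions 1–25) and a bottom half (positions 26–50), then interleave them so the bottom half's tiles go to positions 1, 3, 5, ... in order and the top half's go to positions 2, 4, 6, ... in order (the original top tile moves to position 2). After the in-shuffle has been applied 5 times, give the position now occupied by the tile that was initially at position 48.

6

Track the tile's position through each in-shuffle:
48 → 45 → 39 → 27 → 3 → 6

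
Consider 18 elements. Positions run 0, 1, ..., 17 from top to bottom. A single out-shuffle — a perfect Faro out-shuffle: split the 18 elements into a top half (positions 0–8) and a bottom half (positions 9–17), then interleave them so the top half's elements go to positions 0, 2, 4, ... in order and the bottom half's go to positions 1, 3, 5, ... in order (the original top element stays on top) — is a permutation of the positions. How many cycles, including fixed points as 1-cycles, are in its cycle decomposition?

4

Trace each unvisited position around until it returns:
(0) (1 2 4 8 16 15 13 9) (3 6 12 7 14 11 5 10) (17)
4 cycles in total.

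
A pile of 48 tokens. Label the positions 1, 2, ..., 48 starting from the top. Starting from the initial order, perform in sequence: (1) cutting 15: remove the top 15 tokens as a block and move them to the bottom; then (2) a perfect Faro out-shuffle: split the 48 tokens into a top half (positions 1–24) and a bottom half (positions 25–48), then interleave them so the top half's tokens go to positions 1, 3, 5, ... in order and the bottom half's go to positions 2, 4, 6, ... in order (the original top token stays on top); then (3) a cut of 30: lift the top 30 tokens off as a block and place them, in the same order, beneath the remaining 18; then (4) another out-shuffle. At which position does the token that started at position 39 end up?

33

Track the token from position 39 forward through each operation:
  after op 1 (cut 15): 39 → 24
  after op 2 (out-shuffle): 24 → 47
  after op 3 (cut 30): 47 → 17
  after op 4 (out-shuffle): 17 → 33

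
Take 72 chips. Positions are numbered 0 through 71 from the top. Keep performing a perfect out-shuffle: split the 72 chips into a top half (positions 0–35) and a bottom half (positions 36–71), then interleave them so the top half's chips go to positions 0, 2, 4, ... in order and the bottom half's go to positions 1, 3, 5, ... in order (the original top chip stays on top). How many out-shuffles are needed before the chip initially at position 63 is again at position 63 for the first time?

35

Follow position 63 under repeated out-shuffles:
63 → 55 → 39 → 7 → 14 → 28 → 56 → 41 → ... → 63 (length 35)
It first returns after 35 out-shuffles.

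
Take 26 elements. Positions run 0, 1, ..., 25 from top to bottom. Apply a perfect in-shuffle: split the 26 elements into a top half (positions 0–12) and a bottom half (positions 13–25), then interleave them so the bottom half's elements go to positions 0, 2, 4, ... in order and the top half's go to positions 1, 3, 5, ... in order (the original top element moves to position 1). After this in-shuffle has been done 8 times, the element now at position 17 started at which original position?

17

Work backwards from position 17, undoing one in-shuffle at a time:
17 ← 8 ← 17 ← 8 ← 17 ← 8 ← 17 ← 8 ← 17
So the element now at position 17 started at position 17.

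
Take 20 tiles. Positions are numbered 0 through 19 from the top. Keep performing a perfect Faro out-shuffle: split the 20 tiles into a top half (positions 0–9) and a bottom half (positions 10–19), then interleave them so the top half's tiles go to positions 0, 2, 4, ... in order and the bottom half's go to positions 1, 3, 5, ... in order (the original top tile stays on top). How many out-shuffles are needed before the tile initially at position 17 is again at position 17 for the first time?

Follow position 17 under repeated out-shuffles:
17 → 15 → 11 → 3 → 6 → 12 → 5 → 10 → 1 → 2 → 4 → 8 → 16 → 13 → 7 → 14 → 9 → 18 → 17
It first returns after 18 out-shuffles.

18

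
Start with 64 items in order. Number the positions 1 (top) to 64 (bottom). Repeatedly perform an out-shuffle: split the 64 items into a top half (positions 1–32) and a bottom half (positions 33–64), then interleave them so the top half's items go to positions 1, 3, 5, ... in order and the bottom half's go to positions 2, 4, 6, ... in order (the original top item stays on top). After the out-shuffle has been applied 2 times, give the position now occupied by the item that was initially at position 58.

40

Track the item's position through each out-shuffle:
58 → 52 → 40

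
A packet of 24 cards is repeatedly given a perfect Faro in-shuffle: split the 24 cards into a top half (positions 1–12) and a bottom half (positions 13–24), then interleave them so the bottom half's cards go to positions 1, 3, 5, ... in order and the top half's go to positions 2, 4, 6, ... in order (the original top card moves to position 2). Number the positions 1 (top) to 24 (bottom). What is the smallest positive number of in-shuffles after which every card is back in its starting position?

20

The in-shuffle permutes the 24 positions with cycle lengths [4, 20].
Every card is home exactly when every cycle has completed a whole number of laps, i.e. after lcm(4, 20) = 20 in-shuffles.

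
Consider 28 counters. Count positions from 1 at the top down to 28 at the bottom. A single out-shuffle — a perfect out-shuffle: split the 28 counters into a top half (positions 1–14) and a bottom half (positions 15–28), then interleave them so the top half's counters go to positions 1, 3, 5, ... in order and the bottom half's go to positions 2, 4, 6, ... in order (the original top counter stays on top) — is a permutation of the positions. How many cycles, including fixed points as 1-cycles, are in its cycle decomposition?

5

Trace each unvisited position around until it returns:
(1) (2 3 5 9 17 6 ... len 18) (4 7 13 25 22 16) (10 19) (28)
5 cycles in total.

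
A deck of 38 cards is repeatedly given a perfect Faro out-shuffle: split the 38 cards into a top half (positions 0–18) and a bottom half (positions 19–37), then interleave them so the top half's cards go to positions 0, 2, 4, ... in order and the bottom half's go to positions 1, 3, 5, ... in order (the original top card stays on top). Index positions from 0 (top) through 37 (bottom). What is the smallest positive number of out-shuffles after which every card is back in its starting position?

The out-shuffle permutes the 38 positions with cycle lengths [1, 1, 36].
Every card is home exactly when every cycle has completed a whole number of laps, i.e. after lcm(1, 36) = 36 out-shuffles.

36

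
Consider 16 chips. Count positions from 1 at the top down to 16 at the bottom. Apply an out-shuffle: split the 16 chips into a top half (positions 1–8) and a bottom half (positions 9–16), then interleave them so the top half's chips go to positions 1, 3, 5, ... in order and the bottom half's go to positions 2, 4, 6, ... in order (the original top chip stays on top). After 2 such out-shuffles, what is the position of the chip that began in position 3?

Track the chip's position through each out-shuffle:
3 → 5 → 9

9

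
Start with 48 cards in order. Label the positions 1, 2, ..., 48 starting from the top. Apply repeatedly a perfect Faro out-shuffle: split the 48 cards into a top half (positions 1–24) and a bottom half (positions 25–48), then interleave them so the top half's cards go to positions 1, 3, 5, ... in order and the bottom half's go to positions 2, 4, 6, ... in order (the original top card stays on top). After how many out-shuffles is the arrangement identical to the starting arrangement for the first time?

The out-shuffle permutes the 48 positions with cycle lengths [1, 1, 23, 23].
Every card is home exactly when every cycle has completed a whole number of laps, i.e. after lcm(1, 23) = 23 out-shuffles.

23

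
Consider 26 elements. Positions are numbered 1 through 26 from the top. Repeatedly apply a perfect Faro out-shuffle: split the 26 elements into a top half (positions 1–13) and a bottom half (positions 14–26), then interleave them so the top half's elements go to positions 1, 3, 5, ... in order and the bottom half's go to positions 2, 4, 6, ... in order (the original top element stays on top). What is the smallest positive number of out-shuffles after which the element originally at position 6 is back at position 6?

4

Follow position 6 under repeated out-shuffles:
6 → 11 → 21 → 16 → 6
It first returns after 4 out-shuffles.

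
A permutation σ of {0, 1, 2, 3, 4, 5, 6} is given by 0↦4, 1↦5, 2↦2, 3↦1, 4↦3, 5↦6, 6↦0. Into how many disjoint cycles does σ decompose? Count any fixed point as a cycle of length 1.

2

Cycle decomposition: (0 4 3 1 5 6) (2).
2 cycles.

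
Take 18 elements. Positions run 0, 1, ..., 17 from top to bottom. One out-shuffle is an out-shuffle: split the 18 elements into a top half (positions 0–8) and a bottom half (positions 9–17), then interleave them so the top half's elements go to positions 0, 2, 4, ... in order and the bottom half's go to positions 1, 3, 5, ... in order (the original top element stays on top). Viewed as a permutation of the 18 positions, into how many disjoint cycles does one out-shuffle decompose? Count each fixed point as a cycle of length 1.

4

Trace each unvisited position around until it returns:
(0) (1 2 4 8 16 15 13 9) (3 6 12 7 14 11 5 10) (17)
4 cycles in total.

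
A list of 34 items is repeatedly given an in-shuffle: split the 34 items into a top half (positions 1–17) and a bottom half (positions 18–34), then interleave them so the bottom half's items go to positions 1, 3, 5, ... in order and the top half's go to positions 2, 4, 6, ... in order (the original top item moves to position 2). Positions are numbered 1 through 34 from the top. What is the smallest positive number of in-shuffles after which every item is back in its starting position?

The in-shuffle permutes the 34 positions with cycle lengths [3, 3, 4, 12, 12].
Every item is home exactly when every cycle has completed a whole number of laps, i.e. after lcm(3, 4, 12) = 12 in-shuffles.

12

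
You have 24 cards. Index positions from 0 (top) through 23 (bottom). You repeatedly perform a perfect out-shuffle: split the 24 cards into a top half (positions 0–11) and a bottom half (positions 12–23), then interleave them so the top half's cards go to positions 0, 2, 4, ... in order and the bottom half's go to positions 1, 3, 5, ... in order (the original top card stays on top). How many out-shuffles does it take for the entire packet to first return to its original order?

The out-shuffle permutes the 24 positions with cycle lengths [1, 1, 11, 11].
Every card is home exactly when every cycle has completed a whole number of laps, i.e. after lcm(1, 11) = 11 out-shuffles.

11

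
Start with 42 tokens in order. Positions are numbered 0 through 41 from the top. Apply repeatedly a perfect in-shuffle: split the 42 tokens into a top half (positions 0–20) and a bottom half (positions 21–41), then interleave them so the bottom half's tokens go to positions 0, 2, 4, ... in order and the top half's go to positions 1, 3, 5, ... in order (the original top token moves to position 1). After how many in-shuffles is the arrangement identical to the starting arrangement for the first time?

The in-shuffle permutes the 42 positions with cycle lengths [14, 14, 14].
Every token is home exactly when every cycle has completed a whole number of laps, i.e. after lcm(14) = 14 in-shuffles.

14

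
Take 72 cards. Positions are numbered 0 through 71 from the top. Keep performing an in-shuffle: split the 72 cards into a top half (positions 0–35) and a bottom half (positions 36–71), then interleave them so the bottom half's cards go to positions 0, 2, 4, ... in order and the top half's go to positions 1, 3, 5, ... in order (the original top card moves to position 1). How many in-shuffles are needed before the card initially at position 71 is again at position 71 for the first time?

9

Follow position 71 under repeated in-shuffles:
71 → 70 → 68 → 64 → 56 → 40 → 8 → 17 → 35 → 71
It first returns after 9 in-shuffles.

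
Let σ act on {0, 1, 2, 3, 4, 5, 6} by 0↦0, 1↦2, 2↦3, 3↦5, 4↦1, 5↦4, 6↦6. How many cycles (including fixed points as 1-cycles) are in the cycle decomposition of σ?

Cycle decomposition: (0) (1 2 3 5 4) (6).
3 cycles.

3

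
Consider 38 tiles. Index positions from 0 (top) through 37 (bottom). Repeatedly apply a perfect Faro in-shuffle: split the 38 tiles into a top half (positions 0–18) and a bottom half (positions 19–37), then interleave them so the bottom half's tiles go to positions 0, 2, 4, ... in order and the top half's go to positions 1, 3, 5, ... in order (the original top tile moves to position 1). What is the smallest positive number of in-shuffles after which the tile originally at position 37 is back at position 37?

12

Follow position 37 under repeated in-shuffles:
37 → 36 → 34 → 30 → 22 → 6 → 13 → 27 → 16 → 33 → 28 → 18 → 37
It first returns after 12 in-shuffles.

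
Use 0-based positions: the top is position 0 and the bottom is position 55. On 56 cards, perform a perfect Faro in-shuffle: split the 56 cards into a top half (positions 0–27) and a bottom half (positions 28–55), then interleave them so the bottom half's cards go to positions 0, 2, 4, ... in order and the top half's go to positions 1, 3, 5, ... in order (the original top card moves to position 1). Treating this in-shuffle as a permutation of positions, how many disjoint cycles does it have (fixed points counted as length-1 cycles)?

Trace each unvisited position around until it returns:
(0 1 3 7 15 31 ... len 18) (2 5 11 23 47 38 ... len 18) (4 9 19 39 22 45 ... len 18) (18 37)
4 cycles in total.

4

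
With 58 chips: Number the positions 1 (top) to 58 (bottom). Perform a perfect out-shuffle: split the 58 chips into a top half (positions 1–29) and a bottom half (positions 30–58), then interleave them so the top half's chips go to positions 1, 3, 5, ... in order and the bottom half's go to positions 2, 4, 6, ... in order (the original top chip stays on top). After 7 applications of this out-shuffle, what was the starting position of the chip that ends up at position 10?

Work backwards from position 10, undoing one out-shuffle at a time:
10 ← 34 ← 46 ← 52 ← 55 ← 28 ← 43 ← 22
So the chip now at position 10 started at position 22.

22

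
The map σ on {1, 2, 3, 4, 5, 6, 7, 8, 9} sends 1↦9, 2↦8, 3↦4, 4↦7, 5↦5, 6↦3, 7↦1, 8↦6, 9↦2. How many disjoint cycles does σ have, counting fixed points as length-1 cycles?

Cycle decomposition: (1 9 2 8 6 3 4 7) (5).
2 cycles.

2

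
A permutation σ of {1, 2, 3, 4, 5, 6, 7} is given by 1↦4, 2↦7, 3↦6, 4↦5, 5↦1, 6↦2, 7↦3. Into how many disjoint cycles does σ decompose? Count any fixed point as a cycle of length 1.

2

Cycle decomposition: (1 4 5) (2 7 3 6).
2 cycles.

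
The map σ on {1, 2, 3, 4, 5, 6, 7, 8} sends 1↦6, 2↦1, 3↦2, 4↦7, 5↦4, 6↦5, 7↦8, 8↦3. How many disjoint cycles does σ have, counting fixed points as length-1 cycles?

1

Cycle decomposition: (1 6 5 4 7 8 3 2).
1 cycle.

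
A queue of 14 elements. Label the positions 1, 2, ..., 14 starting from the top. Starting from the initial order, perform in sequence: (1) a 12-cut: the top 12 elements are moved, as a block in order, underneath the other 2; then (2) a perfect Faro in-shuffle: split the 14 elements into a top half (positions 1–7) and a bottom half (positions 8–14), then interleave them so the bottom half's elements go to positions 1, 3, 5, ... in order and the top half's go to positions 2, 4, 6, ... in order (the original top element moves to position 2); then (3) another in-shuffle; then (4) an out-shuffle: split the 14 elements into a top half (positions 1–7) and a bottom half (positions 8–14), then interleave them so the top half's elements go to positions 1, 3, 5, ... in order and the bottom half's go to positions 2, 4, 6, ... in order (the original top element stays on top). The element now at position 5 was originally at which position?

10

Undo the operations in reverse order, starting from position 5:
  undo op 4 (out-shuffle, from top half): 5 ← 3
  undo op 3 (in-shuffle, from bottom half): 3 ← 9
  undo op 2 (in-shuffle, from bottom half): 9 ← 12
  undo op 1 (cut 12): 12 ← 10
So the element at position 5 came from original position 10.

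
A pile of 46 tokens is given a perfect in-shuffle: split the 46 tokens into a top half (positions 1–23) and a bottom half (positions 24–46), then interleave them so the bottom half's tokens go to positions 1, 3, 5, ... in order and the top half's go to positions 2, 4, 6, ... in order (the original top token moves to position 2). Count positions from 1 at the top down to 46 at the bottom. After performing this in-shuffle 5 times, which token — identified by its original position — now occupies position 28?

42

Work backwards from position 28, undoing one in-shuffle at a time:
28 ← 14 ← 7 ← 27 ← 37 ← 42
So the token now at position 28 started at position 42.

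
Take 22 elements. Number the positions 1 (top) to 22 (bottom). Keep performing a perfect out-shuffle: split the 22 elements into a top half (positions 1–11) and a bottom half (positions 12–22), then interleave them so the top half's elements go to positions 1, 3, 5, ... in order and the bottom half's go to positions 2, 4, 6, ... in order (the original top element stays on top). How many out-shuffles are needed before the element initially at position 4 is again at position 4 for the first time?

3

Follow position 4 under repeated out-shuffles:
4 → 7 → 13 → 4
It first returns after 3 out-shuffles.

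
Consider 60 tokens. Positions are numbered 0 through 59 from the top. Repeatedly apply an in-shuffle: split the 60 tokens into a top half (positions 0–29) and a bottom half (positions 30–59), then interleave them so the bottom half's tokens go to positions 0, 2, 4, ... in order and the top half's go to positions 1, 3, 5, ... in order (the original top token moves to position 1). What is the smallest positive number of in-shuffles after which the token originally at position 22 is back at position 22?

60

Follow position 22 under repeated in-shuffles:
22 → 45 → 30 → 0 → 1 → 3 → 7 → 15 → ... → 22 (length 60)
It first returns after 60 in-shuffles.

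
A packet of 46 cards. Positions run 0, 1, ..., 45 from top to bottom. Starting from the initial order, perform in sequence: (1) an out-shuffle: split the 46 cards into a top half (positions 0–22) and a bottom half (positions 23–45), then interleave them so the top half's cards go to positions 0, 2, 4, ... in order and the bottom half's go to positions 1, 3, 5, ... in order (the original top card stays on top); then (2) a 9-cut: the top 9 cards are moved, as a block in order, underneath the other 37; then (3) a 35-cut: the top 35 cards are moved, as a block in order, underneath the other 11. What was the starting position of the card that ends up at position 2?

Undo the operations in reverse order, starting from position 2:
  undo op 3 (cut 35): 2 ← 37
  undo op 2 (cut 9): 37 ← 0
  undo op 1 (out-shuffle, from top half): 0 ← 0
So the card at position 2 came from original position 0.

0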